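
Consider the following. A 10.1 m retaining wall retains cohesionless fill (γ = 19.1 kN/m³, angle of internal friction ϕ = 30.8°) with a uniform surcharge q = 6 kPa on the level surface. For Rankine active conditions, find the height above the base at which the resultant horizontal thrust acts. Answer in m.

3.47 m

K_a = 0.3227.
Triangular part P₁ = ½K_aγH² = 314.4 at H/3 = 3.367 m; rectangular part P₂ = K_a q H = 19.56 at H/2 = 5.050 m.
ȳ = (P₁·3.367 + P₂·5.050)/(P₁+P₂) = 3.465 m.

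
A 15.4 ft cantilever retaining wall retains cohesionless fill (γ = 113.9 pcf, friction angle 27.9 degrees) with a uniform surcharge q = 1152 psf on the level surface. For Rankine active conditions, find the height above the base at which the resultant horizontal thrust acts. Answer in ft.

6.59 ft

K_a = 0.3625.
Triangular part P₁ = ½K_aγH² = 4896 at H/3 = 5.133 ft; rectangular part P₂ = K_a q H = 6430 at H/2 = 7.700 ft.
ȳ = (P₁·5.133 + P₂·7.700)/(P₁+P₂) = 6.591 ft.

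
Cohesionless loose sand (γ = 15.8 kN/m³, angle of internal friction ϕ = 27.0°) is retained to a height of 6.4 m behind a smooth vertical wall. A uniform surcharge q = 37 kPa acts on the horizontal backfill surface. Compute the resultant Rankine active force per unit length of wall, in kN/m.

210 kN/m

K_a = tan²(45° − φ/2) = 0.3755.
Soil triangle: ½ K_a γ H² = 0.5×0.3755×15.8×6.4² = 121.5 kN/m.
Surcharge rectangle: K_a q H = 0.3755×37×6.4 = 88.92 kN/m.
Total = 121.5 + 88.92 = 210.4 kN/m.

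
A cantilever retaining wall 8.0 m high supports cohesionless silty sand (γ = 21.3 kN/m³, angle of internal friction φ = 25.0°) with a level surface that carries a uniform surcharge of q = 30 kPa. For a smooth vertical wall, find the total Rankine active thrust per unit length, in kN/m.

K_a = tan²(45° − φ/2) = 0.4059.
Soil triangle: ½ K_a γ H² = 0.5×0.4059×21.3×8.0² = 276.6 kN/m.
Surcharge rectangle: K_a q H = 0.4059×30×8.0 = 97.41 kN/m.
Total = 276.6 + 97.41 = 374.0 kN/m.

374 kN/m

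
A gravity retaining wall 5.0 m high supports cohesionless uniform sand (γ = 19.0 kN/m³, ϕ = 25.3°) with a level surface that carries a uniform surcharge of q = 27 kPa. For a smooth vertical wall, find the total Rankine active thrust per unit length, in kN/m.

K_a = tan²(45° − φ/2) = 0.4012.
Soil triangle: ½ K_a γ H² = 0.5×0.4012×19.0×5.0² = 95.28 kN/m.
Surcharge rectangle: K_a q H = 0.4012×27×5.0 = 54.16 kN/m.
Total = 95.28 + 54.16 = 149.4 kN/m.

149 kN/m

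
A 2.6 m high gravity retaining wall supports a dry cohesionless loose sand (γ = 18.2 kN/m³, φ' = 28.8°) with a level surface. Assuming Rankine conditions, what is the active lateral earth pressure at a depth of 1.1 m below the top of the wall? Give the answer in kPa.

7.00 kPa

K_a = (1 − sin φ)/(1 + sin φ) = 0.3498.
σ_h = K_a γ z = 0.3498 × 18.2 × 1.1 = 7.002 kPa.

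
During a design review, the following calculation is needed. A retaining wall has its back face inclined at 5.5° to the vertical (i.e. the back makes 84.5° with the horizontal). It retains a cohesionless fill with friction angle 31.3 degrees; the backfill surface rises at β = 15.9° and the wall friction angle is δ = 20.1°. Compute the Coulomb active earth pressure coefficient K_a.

0.412

K_a = sin²(α+φ) / [sin²α · sin(α−δ) · (1 + √{sin(φ+δ)sin(φ−β) / (sin(α−δ)sin(α+β))})²].
With α = 84.5°, φ = 31.3°, δ = 20.1°, β = 15.9°: K_a = 0.4121.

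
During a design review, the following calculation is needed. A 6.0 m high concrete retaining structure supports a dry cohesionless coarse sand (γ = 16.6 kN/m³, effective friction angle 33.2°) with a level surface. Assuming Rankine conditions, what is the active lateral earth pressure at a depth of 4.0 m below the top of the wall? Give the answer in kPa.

19.4 kPa

K_a = (1 − sin φ)/(1 + sin φ) = 0.2924.
σ_h = K_a γ z = 0.2924 × 16.6 × 4.0 = 19.41 kPa.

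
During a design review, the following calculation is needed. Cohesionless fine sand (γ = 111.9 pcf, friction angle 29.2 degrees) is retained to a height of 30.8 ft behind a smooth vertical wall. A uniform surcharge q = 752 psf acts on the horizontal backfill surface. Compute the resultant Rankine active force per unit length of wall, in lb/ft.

K_a = tan²(45° − φ/2) = 0.3442.
Soil triangle: ½ K_a γ H² = 0.5×0.3442×111.9×30.8² = 18270 lb/ft.
Surcharge rectangle: K_a q H = 0.3442×752×30.8 = 7973 lb/ft.
Total = 18270 + 7973 = 26240 lb/ft.

26200 lb/ft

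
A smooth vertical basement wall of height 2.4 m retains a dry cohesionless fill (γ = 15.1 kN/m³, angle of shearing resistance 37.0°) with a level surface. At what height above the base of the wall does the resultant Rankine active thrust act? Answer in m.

0.800 m

K_a = 0.2486.
The pressure distribution is triangular, so the resultant acts at H/3 above the base = 2.4/3 = 0.8000 m.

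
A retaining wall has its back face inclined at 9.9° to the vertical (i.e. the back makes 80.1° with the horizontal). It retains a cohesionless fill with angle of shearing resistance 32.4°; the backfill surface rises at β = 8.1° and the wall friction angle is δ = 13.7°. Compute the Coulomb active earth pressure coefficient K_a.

0.390

K_a = sin²(α+φ) / [sin²α · sin(α−δ) · (1 + √{sin(φ+δ)sin(φ−β) / (sin(α−δ)sin(α+β))})²].
With α = 80.1°, φ = 32.4°, δ = 13.7°, β = 8.1°: K_a = 0.3899.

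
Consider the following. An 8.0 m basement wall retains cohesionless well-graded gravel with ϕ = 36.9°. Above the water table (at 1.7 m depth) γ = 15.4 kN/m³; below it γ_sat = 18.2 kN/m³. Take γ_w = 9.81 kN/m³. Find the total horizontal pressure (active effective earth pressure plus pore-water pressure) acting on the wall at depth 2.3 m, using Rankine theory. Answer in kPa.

K_a = (1 − sin φ)/(1 + sin φ) = 0.2497.
γ' = 18.2 − 9.81 = 8.390 kN/m³.
Effective vertical stress at 2.3 m: σ'_v = 15.4×1.7 + 8.390×0.600 = 31.21 kPa.
σ'_h = K_a σ'_v = 0.2497 × 31.21 = 7.793 kPa; u = γ_w × 0.600 = 5.886 kPa.
Total σ_h = 7.793 + 5.886 = 13.68 kPa.

13.7 kPa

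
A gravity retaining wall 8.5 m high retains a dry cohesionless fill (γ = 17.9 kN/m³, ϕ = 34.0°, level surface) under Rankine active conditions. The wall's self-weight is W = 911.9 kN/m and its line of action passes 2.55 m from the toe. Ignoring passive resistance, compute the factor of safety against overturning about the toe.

4.49

K_a = tan²(45° − 34.0°/2) = 0.2827.
P_a = ½K_aγH² = 0.5×0.2827×17.9×8.5² = 182.8 kN/m, acting at H/3 = 2.833 m above the base.
Overturning moment M_o = P_a × H/3 = 182.8 × 2.833 = 518.0.
Resisting moment M_r = W × 2.55 = 911.9 × 2.55 = 2325.
FS_overturning = M_r/M_o = 2325/518.0 = 4.489.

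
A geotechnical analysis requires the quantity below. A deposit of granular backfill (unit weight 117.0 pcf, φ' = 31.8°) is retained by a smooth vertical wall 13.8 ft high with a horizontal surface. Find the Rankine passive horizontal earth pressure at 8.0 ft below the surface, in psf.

3020 psf

K_p = (1 + sin φ)/(1 − sin φ) = 3.228.
σ_h = K_p γ z = 3.228 × 117.0 × 8.0 = 3021 psf.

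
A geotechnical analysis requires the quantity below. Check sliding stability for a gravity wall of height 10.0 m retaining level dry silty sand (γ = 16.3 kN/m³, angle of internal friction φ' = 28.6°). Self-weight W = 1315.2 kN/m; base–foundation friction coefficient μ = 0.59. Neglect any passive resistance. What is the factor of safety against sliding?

2.70

K_a = tan²(45° − 28.6°/2) = 0.3525.
P_a = ½K_aγH² = 0.5×0.3525×16.3×10.0² = 287.3 kN/m, acting at H/3 = 3.333 m above the base.
FS_sliding = μW / P_a = 0.59×1315.2 / 287.3 = 2.701.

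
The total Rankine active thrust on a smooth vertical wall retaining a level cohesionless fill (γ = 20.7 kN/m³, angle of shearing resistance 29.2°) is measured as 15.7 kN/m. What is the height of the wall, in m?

K_a = 0.3442. P_a = ½ K_a γ H² ⇒ H = √(2P_a/(K_a γ)).
H = √(2×15.7/(0.3442×20.7)) = 2.099 m.

2.10 m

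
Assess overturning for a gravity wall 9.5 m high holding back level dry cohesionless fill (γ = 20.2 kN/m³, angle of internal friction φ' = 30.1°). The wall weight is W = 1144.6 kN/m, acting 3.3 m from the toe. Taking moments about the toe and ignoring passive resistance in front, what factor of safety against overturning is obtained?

3.94

K_a = tan²(45° − 30.1°/2) = 0.3320.
P_a = ½K_aγH² = 0.5×0.3320×20.2×9.5² = 302.6 kN/m, acting at H/3 = 3.167 m above the base.
Overturning moment M_o = P_a × H/3 = 302.6 × 3.167 = 958.3.
Resisting moment M_r = W × 3.3 = 1144.6 × 3.3 = 3777.
FS_overturning = M_r/M_o = 3777/958.3 = 3.942.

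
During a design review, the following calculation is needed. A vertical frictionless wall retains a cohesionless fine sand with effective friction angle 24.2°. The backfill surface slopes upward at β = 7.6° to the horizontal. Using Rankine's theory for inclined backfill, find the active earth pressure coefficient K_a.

K_a = cos β · (cos β − √(cos²β − cos²φ)) / (cos β + √(cos²β − cos²φ)).
cos β = 0.9912, cos φ = 0.9121, √(cos²β − cos²φ) = 0.3880.
K_a = 0.9912 × (0.9912 − 0.3880)/(0.9912 + 0.3880) = 0.4335.

0.434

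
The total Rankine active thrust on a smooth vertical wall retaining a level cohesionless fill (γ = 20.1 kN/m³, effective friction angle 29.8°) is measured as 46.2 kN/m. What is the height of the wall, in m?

3.70 m

K_a = 0.3360. P_a = ½ K_a γ H² ⇒ H = √(2P_a/(K_a γ)).
H = √(2×46.2/(0.3360×20.1)) = 3.699 m.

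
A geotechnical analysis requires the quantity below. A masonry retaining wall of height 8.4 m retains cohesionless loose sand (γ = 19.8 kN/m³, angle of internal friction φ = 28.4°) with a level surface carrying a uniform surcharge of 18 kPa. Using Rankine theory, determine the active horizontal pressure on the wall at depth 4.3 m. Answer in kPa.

K_a = (1 − sin φ)/(1 + sin φ) = 0.3554.
σ_v = γz + q = 19.8 × 4.3 + 18 = 103.1 kPa.
σ_h = K_a σ_v = 0.3554 × 103.1 = 36.65 kPa.

36.7 kPa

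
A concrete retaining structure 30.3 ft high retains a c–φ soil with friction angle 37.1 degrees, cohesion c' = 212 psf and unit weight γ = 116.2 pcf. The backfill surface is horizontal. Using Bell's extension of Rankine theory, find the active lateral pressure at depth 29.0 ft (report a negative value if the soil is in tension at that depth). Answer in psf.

623 psf

K_a = (1 − sin φ)/(1 + sin φ) = 0.2475.
σ_a = K_a γ z − 2c√K_a = 0.2475×116.2×29.0 − 2×212×0.4975 = 623.1 psf.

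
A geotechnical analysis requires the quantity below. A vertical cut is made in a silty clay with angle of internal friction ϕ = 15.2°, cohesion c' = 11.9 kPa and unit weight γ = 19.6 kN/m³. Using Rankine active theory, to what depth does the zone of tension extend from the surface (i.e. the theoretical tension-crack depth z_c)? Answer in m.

1.59 m

K_a = tan²(45° − 15.2°/2) = 0.5845; √K_a = 0.7646.
The active pressure is zero where K_a γ z = 2c√K_a, so z_c = 2c/(γ√K_a) = 2×11.9/(19.6×0.7646) = 1.588 m.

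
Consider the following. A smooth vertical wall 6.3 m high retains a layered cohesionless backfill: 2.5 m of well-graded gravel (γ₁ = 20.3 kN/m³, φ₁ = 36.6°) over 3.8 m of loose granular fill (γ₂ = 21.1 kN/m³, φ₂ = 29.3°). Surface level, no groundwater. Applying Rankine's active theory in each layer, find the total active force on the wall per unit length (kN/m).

K_a1 = tan²(45°−36.6°/2) = 0.2530; K_a2 = tan²(45°−29.3°/2) = 0.3428.
Layer 1: σ at base = K_a1 γ₁ h₁ = 12.84 kPa; P₁ = ½×12.84×2.5 = 16.05.
Layer 2: σ_v at top = γ₁h₁ = 50.75; σ_h top = K_a2×50.75 = 17.40; σ_h base = K_a2×(50.75+21.1×3.8) = 44.89.
P₂ = ½(17.40+44.89)×3.8 = 118.3. Total P_a = 16.05+118.3 = 134.4 kN/m.

134 kN/m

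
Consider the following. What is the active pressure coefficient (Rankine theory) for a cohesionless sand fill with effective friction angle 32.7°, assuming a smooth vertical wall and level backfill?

0.298

K_a = (1 − sin φ)/(1 + sin φ) = (1 − sin 32.7°)/(1 + sin 32.7°) = 0.2985.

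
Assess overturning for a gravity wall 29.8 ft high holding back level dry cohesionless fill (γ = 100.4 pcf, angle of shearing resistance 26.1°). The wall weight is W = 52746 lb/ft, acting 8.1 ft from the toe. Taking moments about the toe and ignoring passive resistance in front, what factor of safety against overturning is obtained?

K_a = tan²(45° − 26.1°/2) = 0.3889.
P_a = ½K_aγH² = 0.5×0.3889×100.4×29.8² = 17340 lb/ft, acting at H/3 = 9.933 ft above the base.
Overturning moment M_o = P_a × H/3 = 17340 × 9.933 = 172200.
Resisting moment M_r = W × 8.1 = 52746 × 8.1 = 427200.
FS_overturning = M_r/M_o = 427200/172200 = 2.481.

2.48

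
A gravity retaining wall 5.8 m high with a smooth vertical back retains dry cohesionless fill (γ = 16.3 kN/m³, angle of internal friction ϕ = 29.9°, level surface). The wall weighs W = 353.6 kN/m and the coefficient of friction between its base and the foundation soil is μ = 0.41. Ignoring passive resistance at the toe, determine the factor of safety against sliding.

1.58

K_a = tan²(45° − 29.9°/2) = 0.3347.
P_a = ½K_aγH² = 0.5×0.3347×16.3×5.8² = 91.76 kN/m, acting at H/3 = 1.933 m above the base.
FS_sliding = μW / P_a = 0.41×353.6 / 91.76 = 1.580.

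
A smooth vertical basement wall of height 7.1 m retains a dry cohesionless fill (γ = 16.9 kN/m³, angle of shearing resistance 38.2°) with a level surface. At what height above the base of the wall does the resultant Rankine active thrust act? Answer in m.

K_a = 0.2358.
The pressure distribution is triangular, so the resultant acts at H/3 above the base = 7.1/3 = 2.367 m.

2.37 m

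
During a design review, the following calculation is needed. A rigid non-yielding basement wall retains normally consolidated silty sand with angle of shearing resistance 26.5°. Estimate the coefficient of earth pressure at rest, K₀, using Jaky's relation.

0.554

K₀ = 1 − sin φ' = 1 − sin 26.5° = 0.5538.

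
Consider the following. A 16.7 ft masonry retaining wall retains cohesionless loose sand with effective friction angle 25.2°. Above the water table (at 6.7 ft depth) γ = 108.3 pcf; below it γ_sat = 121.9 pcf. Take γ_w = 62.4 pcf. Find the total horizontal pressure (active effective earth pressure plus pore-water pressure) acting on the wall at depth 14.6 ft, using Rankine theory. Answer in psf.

K_a = (1 − sin φ)/(1 + sin φ) = 0.4027.
γ' = 121.9 − 62.4 = 59.50 pcf.
Effective vertical stress at 14.6 ft: σ'_v = 108.3×6.7 + 59.50×7.90 = 1196 psf.
σ'_h = K_a σ'_v = 0.4027 × 1196 = 481.5 psf; u = γ_w × 7.90 = 493.0 psf.
Total σ_h = 481.5 + 493.0 = 974.5 psf.

975 psf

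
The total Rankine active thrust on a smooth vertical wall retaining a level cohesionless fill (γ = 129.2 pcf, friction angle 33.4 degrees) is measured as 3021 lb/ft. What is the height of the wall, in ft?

K_a = 0.2899. P_a = ½ K_a γ H² ⇒ H = √(2P_a/(K_a γ)).
H = √(2×3021/(0.2899×129.2)) = 12.70 ft.

12.7 ft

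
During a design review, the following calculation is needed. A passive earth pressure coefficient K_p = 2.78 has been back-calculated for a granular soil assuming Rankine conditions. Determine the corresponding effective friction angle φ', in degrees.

K_p = (1+sin φ)/(1−sin φ) ⇒ sin φ = (K_p − 1)/(K_p + 1) = 0.4709.
φ = arcsin(0.4709) = 28.09°.

28.1°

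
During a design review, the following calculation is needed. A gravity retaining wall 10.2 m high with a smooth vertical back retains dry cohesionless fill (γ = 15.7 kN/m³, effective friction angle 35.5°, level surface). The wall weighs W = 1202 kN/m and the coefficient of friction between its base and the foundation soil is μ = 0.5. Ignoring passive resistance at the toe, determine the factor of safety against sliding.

2.77

K_a = tan²(45° − 35.5°/2) = 0.2653.
P_a = ½K_aγH² = 0.5×0.2653×15.7×10.2² = 216.6 kN/m, acting at H/3 = 3.400 m above the base.
FS_sliding = μW / P_a = 0.5×1202 / 216.6 = 2.774.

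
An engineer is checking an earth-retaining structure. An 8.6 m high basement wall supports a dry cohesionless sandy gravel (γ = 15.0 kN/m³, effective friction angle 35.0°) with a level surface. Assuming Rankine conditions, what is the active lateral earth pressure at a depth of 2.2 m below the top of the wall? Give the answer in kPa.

8.94 kPa

K_a = (1 − sin φ)/(1 + sin φ) = 0.2710.
σ_h = K_a γ z = 0.2710 × 15.0 × 2.2 = 8.943 kPa.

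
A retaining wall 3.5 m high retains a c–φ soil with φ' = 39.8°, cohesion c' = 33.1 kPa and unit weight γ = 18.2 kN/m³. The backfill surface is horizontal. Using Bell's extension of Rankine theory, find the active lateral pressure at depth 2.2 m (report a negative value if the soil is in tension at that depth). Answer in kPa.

K_a = (1 − sin φ)/(1 + sin φ) = 0.2194.
σ_a = K_a γ z − 2c√K_a = 0.2194×18.2×2.2 − 2×33.1×0.4684 = -22.22 kPa.

-22.2 kPa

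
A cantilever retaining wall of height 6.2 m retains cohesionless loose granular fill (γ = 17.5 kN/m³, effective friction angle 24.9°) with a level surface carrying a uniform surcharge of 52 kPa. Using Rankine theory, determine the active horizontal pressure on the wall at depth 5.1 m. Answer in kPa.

K_a = (1 − sin φ)/(1 + sin φ) = 0.4074.
σ_v = γz + q = 17.5 × 5.1 + 52 = 141.2 kPa.
σ_h = K_a σ_v = 0.4074 × 141.2 = 57.55 kPa.

57.5 kPa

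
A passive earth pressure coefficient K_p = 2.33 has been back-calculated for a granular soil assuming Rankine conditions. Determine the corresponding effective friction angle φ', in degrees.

23.5°

K_p = (1+sin φ)/(1−sin φ) ⇒ sin φ = (K_p − 1)/(K_p + 1) = 0.3994.
φ = arcsin(0.3994) = 23.54°.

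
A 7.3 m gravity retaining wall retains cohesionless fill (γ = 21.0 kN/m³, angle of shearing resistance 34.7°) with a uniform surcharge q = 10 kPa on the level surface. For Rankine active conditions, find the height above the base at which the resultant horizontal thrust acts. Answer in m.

2.57 m

K_a = 0.2745.
Triangular part P₁ = ½K_aγH² = 153.6 at H/3 = 2.433 m; rectangular part P₂ = K_a q H = 20.04 at H/2 = 3.650 m.
ȳ = (P₁·2.433 + P₂·3.650)/(P₁+P₂) = 2.574 m.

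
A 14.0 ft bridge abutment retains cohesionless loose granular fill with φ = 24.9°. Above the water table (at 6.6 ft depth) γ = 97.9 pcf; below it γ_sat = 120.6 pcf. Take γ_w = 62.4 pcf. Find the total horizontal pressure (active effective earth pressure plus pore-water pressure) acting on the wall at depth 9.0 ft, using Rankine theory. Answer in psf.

470 psf

K_a = (1 − sin φ)/(1 + sin φ) = 0.4074.
γ' = 120.6 − 62.4 = 58.20 pcf.
Effective vertical stress at 9.0 ft: σ'_v = 97.9×6.6 + 58.20×2.40 = 785.8 psf.
σ'_h = K_a σ'_v = 0.4074 × 785.8 = 320.2 psf; u = γ_w × 2.40 = 149.8 psf.
Total σ_h = 320.2 + 149.8 = 469.9 psf.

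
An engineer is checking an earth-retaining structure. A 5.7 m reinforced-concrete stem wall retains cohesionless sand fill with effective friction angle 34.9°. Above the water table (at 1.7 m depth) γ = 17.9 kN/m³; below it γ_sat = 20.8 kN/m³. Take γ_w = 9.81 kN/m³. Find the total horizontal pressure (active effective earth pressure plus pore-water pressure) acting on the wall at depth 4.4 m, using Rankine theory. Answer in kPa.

42.8 kPa

K_a = (1 − sin φ)/(1 + sin φ) = 0.2721.
γ' = 20.8 − 9.81 = 10.99 kN/m³.
Effective vertical stress at 4.4 m: σ'_v = 17.9×1.7 + 10.99×2.70 = 60.10 kPa.
σ'_h = K_a σ'_v = 0.2721 × 60.10 = 16.36 kPa; u = γ_w × 2.70 = 26.49 kPa.
Total σ_h = 16.36 + 26.49 = 42.84 kPa.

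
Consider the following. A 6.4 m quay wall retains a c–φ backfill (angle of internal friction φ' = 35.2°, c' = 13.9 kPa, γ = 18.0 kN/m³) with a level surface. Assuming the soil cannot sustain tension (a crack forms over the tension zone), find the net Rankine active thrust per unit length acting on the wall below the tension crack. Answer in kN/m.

K_a = 0.2687; √K_a = 0.5184.
Tension-crack depth z_c = 2c/(γ√K_a) = 2×13.9/(18.0×0.5184) = 2.980 m.
σ_a at base = K_a γ H − 2c√K_a = 0.2687×18.0×6.4 − 2×13.9×0.5184 = 16.54 kPa.
P_a = ½ × 16.54 × (H − z_c) = 0.5×16.54×3.420 = 28.29 kN/m.

28.3 kN/m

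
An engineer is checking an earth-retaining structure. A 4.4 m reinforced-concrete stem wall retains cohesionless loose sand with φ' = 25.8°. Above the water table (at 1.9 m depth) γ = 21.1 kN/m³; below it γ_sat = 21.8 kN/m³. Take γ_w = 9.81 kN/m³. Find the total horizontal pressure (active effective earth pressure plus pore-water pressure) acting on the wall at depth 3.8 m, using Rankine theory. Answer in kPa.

43.4 kPa

K_a = (1 − sin φ)/(1 + sin φ) = 0.3935.
γ' = 21.8 − 9.81 = 11.99 kN/m³.
Effective vertical stress at 3.8 m: σ'_v = 21.1×1.9 + 11.99×1.90 = 62.87 kPa.
σ'_h = K_a σ'_v = 0.3935 × 62.87 = 24.74 kPa; u = γ_w × 1.90 = 18.64 kPa.
Total σ_h = 24.74 + 18.64 = 43.38 kPa.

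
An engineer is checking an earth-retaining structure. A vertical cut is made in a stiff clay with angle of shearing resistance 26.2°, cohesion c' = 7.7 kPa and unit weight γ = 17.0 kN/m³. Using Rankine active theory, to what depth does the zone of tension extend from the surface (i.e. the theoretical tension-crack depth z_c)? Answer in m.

K_a = tan²(45° − 26.2°/2) = 0.3874; √K_a = 0.6224.
The active pressure is zero where K_a γ z = 2c√K_a, so z_c = 2c/(γ√K_a) = 2×7.7/(17.0×0.6224) = 1.455 m.

1.46 m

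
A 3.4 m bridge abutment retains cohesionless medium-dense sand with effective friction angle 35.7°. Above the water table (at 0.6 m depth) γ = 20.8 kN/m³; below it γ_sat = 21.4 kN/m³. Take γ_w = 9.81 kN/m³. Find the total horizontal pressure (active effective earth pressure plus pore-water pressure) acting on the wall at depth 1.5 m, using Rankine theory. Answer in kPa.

K_a = (1 − sin φ)/(1 + sin φ) = 0.2630.
γ' = 21.4 − 9.81 = 11.59 kN/m³.
Effective vertical stress at 1.5 m: σ'_v = 20.8×0.6 + 11.59×0.900 = 22.91 kPa.
σ'_h = K_a σ'_v = 0.2630 × 22.91 = 6.025 kPa; u = γ_w × 0.900 = 8.829 kPa.
Total σ_h = 6.025 + 8.829 = 14.85 kPa.

14.9 kPa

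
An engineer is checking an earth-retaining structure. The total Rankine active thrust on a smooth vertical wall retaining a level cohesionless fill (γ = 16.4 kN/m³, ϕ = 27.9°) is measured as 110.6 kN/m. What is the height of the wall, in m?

6.10 m

K_a = 0.3625. P_a = ½ K_a γ H² ⇒ H = √(2P_a/(K_a γ)).
H = √(2×110.6/(0.3625×16.4)) = 6.100 m.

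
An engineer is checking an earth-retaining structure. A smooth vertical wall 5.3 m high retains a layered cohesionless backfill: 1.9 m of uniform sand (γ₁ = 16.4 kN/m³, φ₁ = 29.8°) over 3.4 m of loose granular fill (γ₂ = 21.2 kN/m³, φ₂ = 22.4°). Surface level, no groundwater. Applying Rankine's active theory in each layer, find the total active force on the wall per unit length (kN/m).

112 kN/m

K_a1 = tan²(45°−29.8°/2) = 0.3360; K_a2 = tan²(45°−22.4°/2) = 0.4482.
Layer 1: σ at base = K_a1 γ₁ h₁ = 10.47 kPa; P₁ = ½×10.47×1.9 = 9.947.
Layer 2: σ_v at top = γ₁h₁ = 31.16; σ_h top = K_a2×31.16 = 13.96; σ_h base = K_a2×(31.16+21.2×3.4) = 46.27.
P₂ = ½(13.96+46.27)×3.4 = 102.4. Total P_a = 9.947+102.4 = 112.3 kN/m.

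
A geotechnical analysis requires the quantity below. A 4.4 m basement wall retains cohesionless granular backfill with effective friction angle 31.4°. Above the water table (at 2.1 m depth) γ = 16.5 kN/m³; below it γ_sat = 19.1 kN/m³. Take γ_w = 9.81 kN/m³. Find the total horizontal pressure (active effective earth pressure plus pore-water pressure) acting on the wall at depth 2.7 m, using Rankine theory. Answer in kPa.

K_a = (1 − sin φ)/(1 + sin φ) = 0.3149.
γ' = 19.1 − 9.81 = 9.290 kN/m³.
Effective vertical stress at 2.7 m: σ'_v = 16.5×2.1 + 9.290×0.600 = 40.22 kPa.
σ'_h = K_a σ'_v = 0.3149 × 40.22 = 12.67 kPa; u = γ_w × 0.600 = 5.886 kPa.
Total σ_h = 12.67 + 5.886 = 18.55 kPa.

18.6 kPa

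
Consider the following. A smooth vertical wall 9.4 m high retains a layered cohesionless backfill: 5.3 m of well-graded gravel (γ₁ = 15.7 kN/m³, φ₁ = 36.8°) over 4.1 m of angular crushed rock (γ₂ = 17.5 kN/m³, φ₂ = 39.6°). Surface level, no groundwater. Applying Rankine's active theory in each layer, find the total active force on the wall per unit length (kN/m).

K_a1 = tan²(45°−36.8°/2) = 0.2508; K_a2 = tan²(45°−39.6°/2) = 0.2214.
Layer 1: σ at base = K_a1 γ₁ h₁ = 20.87 kPa; P₁ = ½×20.87×5.3 = 55.29.
Layer 2: σ_v at top = γ₁h₁ = 83.21; σ_h top = K_a2×83.21 = 18.43; σ_h base = K_a2×(83.21+17.5×4.1) = 34.31.
P₂ = ½(18.43+34.31)×4.1 = 108.1. Total P_a = 55.29+108.1 = 163.4 kN/m.

163 kN/m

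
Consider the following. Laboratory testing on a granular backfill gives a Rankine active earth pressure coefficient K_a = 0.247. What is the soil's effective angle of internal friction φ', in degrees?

K_a = tan²(45° − φ/2) ⇒ 45° − φ/2 = arctan(√0.247) = 26.43°.
φ = 2(45° − 26.43°) = 37.15°.

37.1°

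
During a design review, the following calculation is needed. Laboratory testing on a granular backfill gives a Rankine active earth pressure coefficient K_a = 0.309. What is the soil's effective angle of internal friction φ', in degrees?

K_a = tan²(45° − φ/2) ⇒ 45° − φ/2 = arctan(√0.309) = 29.07°.
φ = 2(45° − 29.07°) = 31.86°.

31.9°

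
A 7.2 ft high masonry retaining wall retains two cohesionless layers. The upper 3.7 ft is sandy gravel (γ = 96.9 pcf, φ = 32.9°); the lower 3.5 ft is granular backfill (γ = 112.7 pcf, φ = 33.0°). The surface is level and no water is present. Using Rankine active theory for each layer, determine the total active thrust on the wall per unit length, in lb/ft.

K_a1 = tan²(45°−32.9°/2) = 0.2960; K_a2 = tan²(45°−33.0°/2) = 0.2948.
Layer 1: σ at base = K_a1 γ₁ h₁ = 106.1 psf; P₁ = ½×106.1×3.7 = 196.4.
Layer 2: σ_v at top = γ₁h₁ = 358.5; σ_h top = K_a2×358.5 = 105.7; σ_h base = K_a2×(358.5+112.7×3.5) = 222.0.
P₂ = ½(105.7+222.0)×3.5 = 573.4. Total P_a = 196.4+573.4 = 769.8 lb/ft.

770 lb/ft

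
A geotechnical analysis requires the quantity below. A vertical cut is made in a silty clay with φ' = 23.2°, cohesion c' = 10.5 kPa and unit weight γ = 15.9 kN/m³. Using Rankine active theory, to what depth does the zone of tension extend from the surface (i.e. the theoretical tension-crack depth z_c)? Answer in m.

2.00 m

K_a = tan²(45° − 23.2°/2) = 0.4348; √K_a = 0.6594.
The active pressure is zero where K_a γ z = 2c√K_a, so z_c = 2c/(γ√K_a) = 2×10.5/(15.9×0.6594) = 2.003 m.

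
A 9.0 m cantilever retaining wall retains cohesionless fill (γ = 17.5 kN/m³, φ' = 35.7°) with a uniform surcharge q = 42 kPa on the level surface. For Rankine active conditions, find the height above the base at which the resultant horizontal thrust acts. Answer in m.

3.52 m

K_a = 0.2630.
Triangular part P₁ = ½K_aγH² = 186.4 at H/3 = 3.000 m; rectangular part P₂ = K_a q H = 99.41 at H/2 = 4.500 m.
ȳ = (P₁·3.000 + P₂·4.500)/(P₁+P₂) = 3.522 m.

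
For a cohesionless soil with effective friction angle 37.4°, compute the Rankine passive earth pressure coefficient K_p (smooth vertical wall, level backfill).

K_p = (1 + sin φ)/(1 − sin φ) = tan²(45° + 37.4°/2) = 4.094.

4.09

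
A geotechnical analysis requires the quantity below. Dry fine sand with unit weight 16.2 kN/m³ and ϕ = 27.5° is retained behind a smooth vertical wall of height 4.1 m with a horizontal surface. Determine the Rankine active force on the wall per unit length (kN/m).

K_a = tan²(45° − φ/2) = 0.3682.
P_a = ½ K_a γ H² = 0.5 × 0.3682 × 16.2 × 4.1² = 50.14 kN/m.

50.1 kN/m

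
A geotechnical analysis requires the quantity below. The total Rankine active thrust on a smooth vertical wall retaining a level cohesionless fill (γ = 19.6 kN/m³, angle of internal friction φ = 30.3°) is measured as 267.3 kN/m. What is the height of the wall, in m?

9.10 m

K_a = 0.3293. P_a = ½ K_a γ H² ⇒ H = √(2P_a/(K_a γ)).
H = √(2×267.3/(0.3293×19.6)) = 9.101 m.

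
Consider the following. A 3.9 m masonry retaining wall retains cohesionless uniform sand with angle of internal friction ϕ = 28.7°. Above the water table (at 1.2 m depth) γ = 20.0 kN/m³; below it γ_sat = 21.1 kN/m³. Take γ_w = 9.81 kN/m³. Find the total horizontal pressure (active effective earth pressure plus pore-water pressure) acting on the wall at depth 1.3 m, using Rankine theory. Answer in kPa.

K_a = (1 − sin φ)/(1 + sin φ) = 0.3511.
γ' = 21.1 − 9.81 = 11.29 kN/m³.
Effective vertical stress at 1.3 m: σ'_v = 20.0×1.2 + 11.29×0.100 = 25.13 kPa.
σ'_h = K_a σ'_v = 0.3511 × 25.13 = 8.824 kPa; u = γ_w × 0.100 = 0.9810 kPa.
Total σ_h = 8.824 + 0.9810 = 9.805 kPa.

9.80 kPa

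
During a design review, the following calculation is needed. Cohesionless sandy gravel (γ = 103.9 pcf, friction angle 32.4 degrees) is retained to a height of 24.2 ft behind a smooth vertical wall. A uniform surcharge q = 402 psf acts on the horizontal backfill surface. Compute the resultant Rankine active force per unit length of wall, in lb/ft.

12100 lb/ft

K_a = tan²(45° − φ/2) = 0.3022.
Soil triangle: ½ K_a γ H² = 0.5×0.3022×103.9×24.2² = 9195 lb/ft.
Surcharge rectangle: K_a q H = 0.3022×402×24.2 = 2940 lb/ft.
Total = 9195 + 2940 = 12140 lb/ft.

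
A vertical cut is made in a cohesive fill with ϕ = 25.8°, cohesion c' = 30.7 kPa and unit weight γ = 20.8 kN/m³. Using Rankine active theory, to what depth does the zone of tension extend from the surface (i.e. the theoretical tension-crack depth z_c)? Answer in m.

K_a = tan²(45° − 25.8°/2) = 0.3935; √K_a = 0.6273.
The active pressure is zero where K_a γ z = 2c√K_a, so z_c = 2c/(γ√K_a) = 2×30.7/(20.8×0.6273) = 4.706 m.

4.71 m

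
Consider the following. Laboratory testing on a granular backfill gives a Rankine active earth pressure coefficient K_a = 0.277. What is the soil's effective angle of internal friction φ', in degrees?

34.5°

K_a = tan²(45° − φ/2) ⇒ 45° − φ/2 = arctan(√0.277) = 27.76°.
φ = 2(45° − 27.76°) = 34.48°.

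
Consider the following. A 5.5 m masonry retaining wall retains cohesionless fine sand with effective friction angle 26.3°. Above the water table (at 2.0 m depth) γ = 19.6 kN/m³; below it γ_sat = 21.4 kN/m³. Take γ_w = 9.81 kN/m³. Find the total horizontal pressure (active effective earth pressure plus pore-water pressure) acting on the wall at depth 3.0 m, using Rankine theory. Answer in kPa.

29.4 kPa

K_a = (1 − sin φ)/(1 + sin φ) = 0.3859.
γ' = 21.4 − 9.81 = 11.59 kN/m³.
Effective vertical stress at 3.0 m: σ'_v = 19.6×2.0 + 11.59×1.00 = 50.79 kPa.
σ'_h = K_a σ'_v = 0.3859 × 50.79 = 19.60 kPa; u = γ_w × 1.00 = 9.810 kPa.
Total σ_h = 19.60 + 9.810 = 29.41 kPa.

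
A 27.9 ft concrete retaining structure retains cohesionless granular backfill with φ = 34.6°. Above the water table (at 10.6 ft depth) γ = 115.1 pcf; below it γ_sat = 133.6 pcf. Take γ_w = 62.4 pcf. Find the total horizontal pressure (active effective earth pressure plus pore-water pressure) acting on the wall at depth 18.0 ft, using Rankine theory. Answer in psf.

K_a = (1 − sin φ)/(1 + sin φ) = 0.2756.
γ' = 133.6 − 62.4 = 71.20 pcf.
Effective vertical stress at 18.0 ft: σ'_v = 115.1×10.6 + 71.20×7.40 = 1747 psf.
σ'_h = K_a σ'_v = 0.2756 × 1747 = 481.5 psf; u = γ_w × 7.40 = 461.8 psf.
Total σ_h = 481.5 + 461.8 = 943.3 psf.

943 psf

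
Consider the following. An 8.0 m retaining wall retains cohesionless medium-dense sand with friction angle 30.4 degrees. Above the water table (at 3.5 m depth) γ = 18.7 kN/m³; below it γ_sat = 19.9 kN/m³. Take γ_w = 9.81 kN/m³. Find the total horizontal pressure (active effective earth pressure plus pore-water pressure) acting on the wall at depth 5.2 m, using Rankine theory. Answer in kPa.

43.8 kPa

K_a = (1 − sin φ)/(1 + sin φ) = 0.3280.
γ' = 19.9 − 9.81 = 10.09 kN/m³.
Effective vertical stress at 5.2 m: σ'_v = 18.7×3.5 + 10.09×1.70 = 82.60 kPa.
σ'_h = K_a σ'_v = 0.3280 × 82.60 = 27.09 kPa; u = γ_w × 1.70 = 16.68 kPa.
Total σ_h = 27.09 + 16.68 = 43.77 kPa.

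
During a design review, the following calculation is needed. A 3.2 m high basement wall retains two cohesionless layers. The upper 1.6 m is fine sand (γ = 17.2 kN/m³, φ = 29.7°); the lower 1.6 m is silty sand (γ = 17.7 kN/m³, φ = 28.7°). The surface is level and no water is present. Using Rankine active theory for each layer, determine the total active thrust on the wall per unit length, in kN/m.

30.8 kN/m

K_a1 = tan²(45°−29.7°/2) = 0.3374; K_a2 = tan²(45°−28.7°/2) = 0.3511.
Layer 1: σ at base = K_a1 γ₁ h₁ = 9.285 kPa; P₁ = ½×9.285×1.6 = 7.428.
Layer 2: σ_v at top = γ₁h₁ = 27.52; σ_h top = K_a2×27.52 = 9.664; σ_h base = K_a2×(27.52+17.7×1.6) = 19.61.
P₂ = ½(9.664+19.61)×1.6 = 23.42. Total P_a = 7.428+23.42 = 30.85 kN/m.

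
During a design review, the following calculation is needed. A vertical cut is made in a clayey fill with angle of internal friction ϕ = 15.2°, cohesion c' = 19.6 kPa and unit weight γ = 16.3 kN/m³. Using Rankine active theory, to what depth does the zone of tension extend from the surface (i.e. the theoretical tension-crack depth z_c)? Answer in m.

3.15 m

K_a = tan²(45° − 15.2°/2) = 0.5845; √K_a = 0.7646.
The active pressure is zero where K_a γ z = 2c√K_a, so z_c = 2c/(γ√K_a) = 2×19.6/(16.3×0.7646) = 3.145 m.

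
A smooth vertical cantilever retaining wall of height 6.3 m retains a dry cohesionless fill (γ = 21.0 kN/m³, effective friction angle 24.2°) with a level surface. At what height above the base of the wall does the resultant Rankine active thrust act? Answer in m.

K_a = 0.4185.
The pressure distribution is triangular, so the resultant acts at H/3 above the base = 6.3/3 = 2.100 m.

2.10 m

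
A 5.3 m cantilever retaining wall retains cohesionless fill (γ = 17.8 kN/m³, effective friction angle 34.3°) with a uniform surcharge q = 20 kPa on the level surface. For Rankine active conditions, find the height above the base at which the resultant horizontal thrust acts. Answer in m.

K_a = 0.2792.
Triangular part P₁ = ½K_aγH² = 69.79 at H/3 = 1.767 m; rectangular part P₂ = K_a q H = 29.59 at H/2 = 2.650 m.
ȳ = (P₁·1.767 + P₂·2.650)/(P₁+P₂) = 2.030 m.

2.03 m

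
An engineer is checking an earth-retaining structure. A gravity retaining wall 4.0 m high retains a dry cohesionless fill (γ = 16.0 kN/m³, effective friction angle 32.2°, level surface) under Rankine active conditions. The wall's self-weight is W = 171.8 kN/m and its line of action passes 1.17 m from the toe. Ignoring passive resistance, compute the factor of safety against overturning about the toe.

K_a = tan²(45° − 32.2°/2) = 0.3047.
P_a = ½K_aγH² = 0.5×0.3047×16.0×4.0² = 39.01 kN/m, acting at H/3 = 1.333 m above the base.
Overturning moment M_o = P_a × H/3 = 39.01 × 1.333 = 52.01.
Resisting moment M_r = W × 1.17 = 171.8 × 1.17 = 201.0.
FS_overturning = M_r/M_o = 201.0/52.01 = 3.865.

3.86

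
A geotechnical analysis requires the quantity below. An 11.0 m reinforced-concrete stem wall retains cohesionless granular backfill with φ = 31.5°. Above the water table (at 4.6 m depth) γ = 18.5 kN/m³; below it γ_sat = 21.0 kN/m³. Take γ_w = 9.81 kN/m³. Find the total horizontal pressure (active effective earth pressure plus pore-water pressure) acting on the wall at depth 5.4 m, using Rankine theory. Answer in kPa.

37.3 kPa

K_a = (1 − sin φ)/(1 + sin φ) = 0.3136.
γ' = 21.0 − 9.81 = 11.19 kN/m³.
Effective vertical stress at 5.4 m: σ'_v = 18.5×4.6 + 11.19×0.800 = 94.05 kPa.
σ'_h = K_a σ'_v = 0.3136 × 94.05 = 29.50 kPa; u = γ_w × 0.800 = 7.848 kPa.
Total σ_h = 29.50 + 7.848 = 37.35 kPa.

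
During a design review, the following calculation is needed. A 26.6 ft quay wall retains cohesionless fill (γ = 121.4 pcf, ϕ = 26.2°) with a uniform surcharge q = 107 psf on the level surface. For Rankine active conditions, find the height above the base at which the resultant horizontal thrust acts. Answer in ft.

9.14 ft

K_a = 0.3874.
Triangular part P₁ = ½K_aγH² = 16640 at H/3 = 8.867 ft; rectangular part P₂ = K_a q H = 1103 at H/2 = 13.30 ft.
ȳ = (P₁·8.867 + P₂·13.30)/(P₁+P₂) = 9.142 ft.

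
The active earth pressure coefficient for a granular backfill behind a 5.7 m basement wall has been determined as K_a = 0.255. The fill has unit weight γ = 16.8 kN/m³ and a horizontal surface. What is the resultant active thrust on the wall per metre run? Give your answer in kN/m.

P = ½ K_a γ H² = 0.5 × 0.255 × 16.8 × 5.7² = 69.59 kN/m.

69.6 kN/m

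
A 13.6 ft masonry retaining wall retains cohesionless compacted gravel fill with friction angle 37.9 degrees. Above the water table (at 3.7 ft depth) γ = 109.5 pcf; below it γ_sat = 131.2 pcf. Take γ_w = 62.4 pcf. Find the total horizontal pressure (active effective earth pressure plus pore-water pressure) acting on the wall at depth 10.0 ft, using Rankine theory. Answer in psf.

K_a = (1 − sin φ)/(1 + sin φ) = 0.2389.
γ' = 131.2 − 62.4 = 68.80 pcf.
Effective vertical stress at 10.0 ft: σ'_v = 109.5×3.7 + 68.80×6.30 = 838.6 psf.
σ'_h = K_a σ'_v = 0.2389 × 838.6 = 200.4 psf; u = γ_w × 6.30 = 393.1 psf.
Total σ_h = 200.4 + 393.1 = 593.5 psf.

593 psf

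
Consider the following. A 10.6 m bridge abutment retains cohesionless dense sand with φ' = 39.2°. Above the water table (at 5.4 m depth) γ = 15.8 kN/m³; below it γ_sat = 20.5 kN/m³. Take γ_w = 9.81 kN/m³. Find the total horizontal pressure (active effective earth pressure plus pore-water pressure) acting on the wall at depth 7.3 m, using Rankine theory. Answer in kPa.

42.5 kPa

K_a = (1 − sin φ)/(1 + sin φ) = 0.2255.
γ' = 20.5 − 9.81 = 10.69 kN/m³.
Effective vertical stress at 7.3 m: σ'_v = 15.8×5.4 + 10.69×1.90 = 105.6 kPa.
σ'_h = K_a σ'_v = 0.2255 × 105.6 = 23.82 kPa; u = γ_w × 1.90 = 18.64 kPa.
Total σ_h = 23.82 + 18.64 = 42.46 kPa.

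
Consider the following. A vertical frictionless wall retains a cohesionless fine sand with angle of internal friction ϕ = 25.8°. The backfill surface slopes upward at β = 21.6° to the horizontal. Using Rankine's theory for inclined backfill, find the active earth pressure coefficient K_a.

0.558

K_a = cos β · (cos β − √(cos²β − cos²φ)) / (cos β + √(cos²β − cos²φ)).
cos β = 0.9298, cos φ = 0.9003, √(cos²β − cos²φ) = 0.2322.
K_a = 0.9298 × (0.9298 − 0.2322)/(0.9298 + 0.2322) = 0.5582.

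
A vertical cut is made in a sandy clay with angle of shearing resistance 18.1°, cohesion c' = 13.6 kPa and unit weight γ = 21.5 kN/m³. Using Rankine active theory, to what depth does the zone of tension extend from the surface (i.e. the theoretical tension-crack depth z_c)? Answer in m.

K_a = tan²(45° − 18.1°/2) = 0.5259; √K_a = 0.7252.
The active pressure is zero where K_a γ z = 2c√K_a, so z_c = 2c/(γ√K_a) = 2×13.6/(21.5×0.7252) = 1.744 m.

1.74 m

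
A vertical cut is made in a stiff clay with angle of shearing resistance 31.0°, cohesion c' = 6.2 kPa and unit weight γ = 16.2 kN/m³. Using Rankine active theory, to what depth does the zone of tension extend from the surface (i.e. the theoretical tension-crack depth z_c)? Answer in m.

K_a = tan²(45° − 31.0°/2) = 0.3201; √K_a = 0.5658.
The active pressure is zero where K_a γ z = 2c√K_a, so z_c = 2c/(γ√K_a) = 2×6.2/(16.2×0.5658) = 1.353 m.

1.35 m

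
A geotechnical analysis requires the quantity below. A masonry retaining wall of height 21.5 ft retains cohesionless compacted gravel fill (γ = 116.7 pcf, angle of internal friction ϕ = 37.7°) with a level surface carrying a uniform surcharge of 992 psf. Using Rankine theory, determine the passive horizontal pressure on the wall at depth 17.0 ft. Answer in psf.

K_p = (1 + sin φ)/(1 − sin φ) = 4.148.
σ_v = γz + q = 116.7 × 17.0 + 992 = 2976 psf.
σ_h = K_p σ_v = 4.148 × 2976 = 12350 psf.

12300 psf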